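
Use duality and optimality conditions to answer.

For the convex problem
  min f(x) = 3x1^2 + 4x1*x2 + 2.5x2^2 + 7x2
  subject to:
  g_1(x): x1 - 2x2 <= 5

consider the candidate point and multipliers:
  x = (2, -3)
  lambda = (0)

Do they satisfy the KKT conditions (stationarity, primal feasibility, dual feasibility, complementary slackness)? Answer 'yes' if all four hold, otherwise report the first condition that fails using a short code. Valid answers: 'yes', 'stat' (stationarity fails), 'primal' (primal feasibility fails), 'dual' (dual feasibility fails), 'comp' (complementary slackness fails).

Gradient of f: grad f(x) = Q x + c = (0, 0)
Constraint values g_i(x) = a_i^T x - b_i:
  g_1((2, -3)) = 3
Stationarity residual: grad f(x) + sum_i lambda_i a_i = (0, 0)
  -> stationarity OK
Primal feasibility (all g_i <= 0): FAILS
Dual feasibility (all lambda_i >= 0): OK
Complementary slackness (lambda_i * g_i(x) = 0 for all i): OK

Verdict: the first failing condition is primal_feasibility -> primal.

primal


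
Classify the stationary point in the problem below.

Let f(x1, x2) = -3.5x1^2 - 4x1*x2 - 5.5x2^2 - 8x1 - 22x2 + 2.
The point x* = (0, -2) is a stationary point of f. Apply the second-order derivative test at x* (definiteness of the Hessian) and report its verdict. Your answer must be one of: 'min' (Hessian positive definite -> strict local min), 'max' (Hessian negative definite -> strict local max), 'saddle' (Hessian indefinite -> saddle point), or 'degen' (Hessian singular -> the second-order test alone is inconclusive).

Compute the Hessian H = grad^2 f:
  H = [[-7, -4], [-4, -11]]
Verify stationarity: grad f(x*) = H x* + g = (0, 0).
Eigenvalues of H: -13.4721, -4.5279.
Both eigenvalues < 0, so H is negative definite -> x* is a strict local max.

max


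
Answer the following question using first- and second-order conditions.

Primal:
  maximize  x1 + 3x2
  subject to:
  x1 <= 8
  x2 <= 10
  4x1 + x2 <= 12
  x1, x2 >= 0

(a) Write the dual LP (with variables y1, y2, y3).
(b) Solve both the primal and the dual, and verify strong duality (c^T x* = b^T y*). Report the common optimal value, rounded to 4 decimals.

The standard primal-dual pair for 'max c^T x s.t. A x <= b, x >= 0' is:
  Dual:  min b^T y  s.t.  A^T y >= c,  y >= 0.

So the dual LP is:
  minimize  8y1 + 10y2 + 12y3
  subject to:
    y1 + 4y3 >= 1
    y2 + y3 >= 3
    y1, y2, y3 >= 0

Solving the primal: x* = (0.5, 10).
  primal value c^T x* = 30.5.
Solving the dual: y* = (0, 2.75, 0.25).
  dual value b^T y* = 30.5.
Strong duality: c^T x* = b^T y*. Confirmed.

30.5


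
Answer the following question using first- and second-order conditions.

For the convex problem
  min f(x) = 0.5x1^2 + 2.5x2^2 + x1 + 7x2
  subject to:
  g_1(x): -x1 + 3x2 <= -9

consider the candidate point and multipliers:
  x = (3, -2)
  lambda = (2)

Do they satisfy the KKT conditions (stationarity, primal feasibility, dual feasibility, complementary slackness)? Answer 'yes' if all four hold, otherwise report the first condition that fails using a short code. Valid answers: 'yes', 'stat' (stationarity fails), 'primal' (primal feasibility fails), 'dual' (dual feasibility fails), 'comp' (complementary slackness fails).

Gradient of f: grad f(x) = Q x + c = (4, -3)
Constraint values g_i(x) = a_i^T x - b_i:
  g_1((3, -2)) = 0
Stationarity residual: grad f(x) + sum_i lambda_i a_i = (2, 3)
  -> stationarity FAILS
Primal feasibility (all g_i <= 0): OK
Dual feasibility (all lambda_i >= 0): OK
Complementary slackness (lambda_i * g_i(x) = 0 for all i): OK

Verdict: the first failing condition is stationarity -> stat.

stat


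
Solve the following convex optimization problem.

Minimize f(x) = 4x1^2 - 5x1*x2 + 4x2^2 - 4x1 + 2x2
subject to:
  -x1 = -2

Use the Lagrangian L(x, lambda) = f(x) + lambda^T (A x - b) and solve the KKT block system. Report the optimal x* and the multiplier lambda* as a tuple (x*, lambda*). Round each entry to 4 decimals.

Form the Lagrangian:
  L(x, lambda) = (1/2) x^T Q x + c^T x + lambda^T (A x - b)
Stationarity (grad_x L = 0): Q x + c + A^T lambda = 0.
Primal feasibility: A x = b.

This gives the KKT block system:
  [ Q   A^T ] [ x     ]   [-c ]
  [ A    0  ] [ lambda ] = [ b ]

Solving the linear system:
  x*      = (2, 1)
  lambda* = (7)
  f(x*)   = 4

x* = (2, 1), lambda* = (7)


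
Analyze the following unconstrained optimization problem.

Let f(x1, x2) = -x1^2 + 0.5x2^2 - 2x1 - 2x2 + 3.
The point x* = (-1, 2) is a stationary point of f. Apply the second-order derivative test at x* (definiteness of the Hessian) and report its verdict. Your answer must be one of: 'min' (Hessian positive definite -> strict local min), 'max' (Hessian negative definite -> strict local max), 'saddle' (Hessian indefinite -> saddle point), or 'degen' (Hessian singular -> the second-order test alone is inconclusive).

Compute the Hessian H = grad^2 f:
  H = [[-2, 0], [0, 1]]
Verify stationarity: grad f(x*) = H x* + g = (0, 0).
Eigenvalues of H: -2, 1.
Eigenvalues have mixed signs, so H is indefinite -> x* is a saddle point.

saddle


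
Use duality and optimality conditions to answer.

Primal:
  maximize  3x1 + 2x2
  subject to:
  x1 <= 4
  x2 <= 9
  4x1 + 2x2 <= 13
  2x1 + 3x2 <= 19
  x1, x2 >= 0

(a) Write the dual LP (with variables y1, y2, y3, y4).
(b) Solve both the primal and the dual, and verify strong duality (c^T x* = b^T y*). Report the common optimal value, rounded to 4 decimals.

The standard primal-dual pair for 'max c^T x s.t. A x <= b, x >= 0' is:
  Dual:  min b^T y  s.t.  A^T y >= c,  y >= 0.

So the dual LP is:
  minimize  4y1 + 9y2 + 13y3 + 19y4
  subject to:
    y1 + 4y3 + 2y4 >= 3
    y2 + 2y3 + 3y4 >= 2
    y1, y2, y3, y4 >= 0

Solving the primal: x* = (0.125, 6.25).
  primal value c^T x* = 12.875.
Solving the dual: y* = (0, 0, 0.625, 0.25).
  dual value b^T y* = 12.875.
Strong duality: c^T x* = b^T y*. Confirmed.

12.875


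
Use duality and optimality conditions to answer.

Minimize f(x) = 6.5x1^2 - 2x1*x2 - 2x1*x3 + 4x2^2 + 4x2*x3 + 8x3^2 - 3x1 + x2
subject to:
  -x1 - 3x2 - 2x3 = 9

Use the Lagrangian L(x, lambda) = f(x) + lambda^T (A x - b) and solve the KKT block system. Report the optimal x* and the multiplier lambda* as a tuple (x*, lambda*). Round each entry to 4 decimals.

Form the Lagrangian:
  L(x, lambda) = (1/2) x^T Q x + c^T x + lambda^T (A x - b)
Stationarity (grad_x L = 0): Q x + c + A^T lambda = 0.
Primal feasibility: A x = b.

This gives the KKT block system:
  [ Q   A^T ] [ x     ]   [-c ]
  [ A    0  ] [ lambda ] = [ b ]

Solving the linear system:
  x*      = (-0.7043, -2.6016, -0.2454)
  lambda* = (-6.462)
  f(x*)   = 28.8347

x* = (-0.7043, -2.6016, -0.2454), lambda* = (-6.462)


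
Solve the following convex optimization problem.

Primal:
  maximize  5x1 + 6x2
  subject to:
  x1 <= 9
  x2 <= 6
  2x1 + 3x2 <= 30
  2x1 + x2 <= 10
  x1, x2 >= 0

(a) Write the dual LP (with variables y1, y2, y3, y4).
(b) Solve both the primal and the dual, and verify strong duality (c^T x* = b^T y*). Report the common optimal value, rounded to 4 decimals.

The standard primal-dual pair for 'max c^T x s.t. A x <= b, x >= 0' is:
  Dual:  min b^T y  s.t.  A^T y >= c,  y >= 0.

So the dual LP is:
  minimize  9y1 + 6y2 + 30y3 + 10y4
  subject to:
    y1 + 2y3 + 2y4 >= 5
    y2 + 3y3 + y4 >= 6
    y1, y2, y3, y4 >= 0

Solving the primal: x* = (2, 6).
  primal value c^T x* = 46.
Solving the dual: y* = (0, 3.5, 0, 2.5).
  dual value b^T y* = 46.
Strong duality: c^T x* = b^T y*. Confirmed.

46


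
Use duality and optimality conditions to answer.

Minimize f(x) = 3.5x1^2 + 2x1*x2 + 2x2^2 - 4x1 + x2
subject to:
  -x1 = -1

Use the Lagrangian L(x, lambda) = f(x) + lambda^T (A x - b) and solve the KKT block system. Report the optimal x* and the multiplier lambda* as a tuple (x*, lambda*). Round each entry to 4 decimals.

Form the Lagrangian:
  L(x, lambda) = (1/2) x^T Q x + c^T x + lambda^T (A x - b)
Stationarity (grad_x L = 0): Q x + c + A^T lambda = 0.
Primal feasibility: A x = b.

This gives the KKT block system:
  [ Q   A^T ] [ x     ]   [-c ]
  [ A    0  ] [ lambda ] = [ b ]

Solving the linear system:
  x*      = (1, -0.75)
  lambda* = (1.5)
  f(x*)   = -1.625

x* = (1, -0.75), lambda* = (1.5)


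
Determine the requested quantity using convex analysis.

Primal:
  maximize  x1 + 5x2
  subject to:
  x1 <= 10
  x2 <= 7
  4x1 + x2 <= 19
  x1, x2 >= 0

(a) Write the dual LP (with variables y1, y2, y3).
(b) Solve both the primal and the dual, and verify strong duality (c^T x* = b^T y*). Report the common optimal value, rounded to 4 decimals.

The standard primal-dual pair for 'max c^T x s.t. A x <= b, x >= 0' is:
  Dual:  min b^T y  s.t.  A^T y >= c,  y >= 0.

So the dual LP is:
  minimize  10y1 + 7y2 + 19y3
  subject to:
    y1 + 4y3 >= 1
    y2 + y3 >= 5
    y1, y2, y3 >= 0

Solving the primal: x* = (3, 7).
  primal value c^T x* = 38.
Solving the dual: y* = (0, 4.75, 0.25).
  dual value b^T y* = 38.
Strong duality: c^T x* = b^T y*. Confirmed.

38


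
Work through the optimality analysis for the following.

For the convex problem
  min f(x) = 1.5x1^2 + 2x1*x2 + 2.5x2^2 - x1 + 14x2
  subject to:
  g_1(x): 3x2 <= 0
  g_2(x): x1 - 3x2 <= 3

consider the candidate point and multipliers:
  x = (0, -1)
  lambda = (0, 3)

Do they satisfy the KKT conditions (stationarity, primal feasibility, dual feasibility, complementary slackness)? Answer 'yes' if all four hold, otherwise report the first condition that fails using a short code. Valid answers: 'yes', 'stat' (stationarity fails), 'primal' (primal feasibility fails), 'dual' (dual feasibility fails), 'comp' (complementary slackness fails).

Gradient of f: grad f(x) = Q x + c = (-3, 9)
Constraint values g_i(x) = a_i^T x - b_i:
  g_1((0, -1)) = -3
  g_2((0, -1)) = 0
Stationarity residual: grad f(x) + sum_i lambda_i a_i = (0, 0)
  -> stationarity OK
Primal feasibility (all g_i <= 0): OK
Dual feasibility (all lambda_i >= 0): OK
Complementary slackness (lambda_i * g_i(x) = 0 for all i): OK

Verdict: yes, KKT holds.

yes


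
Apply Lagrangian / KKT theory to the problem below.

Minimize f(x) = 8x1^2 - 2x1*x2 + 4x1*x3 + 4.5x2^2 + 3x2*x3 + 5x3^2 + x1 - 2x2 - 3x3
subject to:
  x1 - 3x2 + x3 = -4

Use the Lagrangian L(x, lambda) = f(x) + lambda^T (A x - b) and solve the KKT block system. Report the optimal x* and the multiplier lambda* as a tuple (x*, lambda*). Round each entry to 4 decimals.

Form the Lagrangian:
  L(x, lambda) = (1/2) x^T Q x + c^T x + lambda^T (A x - b)
Stationarity (grad_x L = 0): Q x + c + A^T lambda = 0.
Primal feasibility: A x = b.

This gives the KKT block system:
  [ Q   A^T ] [ x     ]   [-c ]
  [ A    0  ] [ lambda ] = [ b ]

Solving the linear system:
  x*      = (0.0082, 1.2238, -0.3367)
  lambda* = (2.6627)
  f(x*)   = 4.6107

x* = (0.0082, 1.2238, -0.3367), lambda* = (2.6627)


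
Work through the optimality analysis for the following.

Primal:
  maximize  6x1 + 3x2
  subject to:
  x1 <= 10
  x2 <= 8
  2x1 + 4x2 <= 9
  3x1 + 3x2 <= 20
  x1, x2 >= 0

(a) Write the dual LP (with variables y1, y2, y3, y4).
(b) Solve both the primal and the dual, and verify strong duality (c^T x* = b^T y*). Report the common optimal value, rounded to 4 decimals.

The standard primal-dual pair for 'max c^T x s.t. A x <= b, x >= 0' is:
  Dual:  min b^T y  s.t.  A^T y >= c,  y >= 0.

So the dual LP is:
  minimize  10y1 + 8y2 + 9y3 + 20y4
  subject to:
    y1 + 2y3 + 3y4 >= 6
    y2 + 4y3 + 3y4 >= 3
    y1, y2, y3, y4 >= 0

Solving the primal: x* = (4.5, 0).
  primal value c^T x* = 27.
Solving the dual: y* = (0, 0, 3, 0).
  dual value b^T y* = 27.
Strong duality: c^T x* = b^T y*. Confirmed.

27


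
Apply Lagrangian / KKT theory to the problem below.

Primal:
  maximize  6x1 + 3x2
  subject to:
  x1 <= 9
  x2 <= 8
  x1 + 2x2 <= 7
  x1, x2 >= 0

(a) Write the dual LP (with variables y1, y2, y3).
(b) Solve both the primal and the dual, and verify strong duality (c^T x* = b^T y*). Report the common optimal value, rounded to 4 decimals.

The standard primal-dual pair for 'max c^T x s.t. A x <= b, x >= 0' is:
  Dual:  min b^T y  s.t.  A^T y >= c,  y >= 0.

So the dual LP is:
  minimize  9y1 + 8y2 + 7y3
  subject to:
    y1 + y3 >= 6
    y2 + 2y3 >= 3
    y1, y2, y3 >= 0

Solving the primal: x* = (7, 0).
  primal value c^T x* = 42.
Solving the dual: y* = (0, 0, 6).
  dual value b^T y* = 42.
Strong duality: c^T x* = b^T y*. Confirmed.

42


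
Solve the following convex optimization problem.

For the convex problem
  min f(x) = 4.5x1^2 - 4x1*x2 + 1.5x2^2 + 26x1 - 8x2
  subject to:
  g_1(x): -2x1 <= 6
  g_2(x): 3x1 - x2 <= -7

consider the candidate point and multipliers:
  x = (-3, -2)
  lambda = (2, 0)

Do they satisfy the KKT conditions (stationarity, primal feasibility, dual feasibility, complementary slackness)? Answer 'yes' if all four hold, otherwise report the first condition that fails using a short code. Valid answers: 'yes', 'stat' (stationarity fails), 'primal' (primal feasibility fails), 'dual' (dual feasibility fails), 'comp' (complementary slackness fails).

Gradient of f: grad f(x) = Q x + c = (7, -2)
Constraint values g_i(x) = a_i^T x - b_i:
  g_1((-3, -2)) = 0
  g_2((-3, -2)) = 0
Stationarity residual: grad f(x) + sum_i lambda_i a_i = (3, -2)
  -> stationarity FAILS
Primal feasibility (all g_i <= 0): OK
Dual feasibility (all lambda_i >= 0): OK
Complementary slackness (lambda_i * g_i(x) = 0 for all i): OK

Verdict: the first failing condition is stationarity -> stat.

stat


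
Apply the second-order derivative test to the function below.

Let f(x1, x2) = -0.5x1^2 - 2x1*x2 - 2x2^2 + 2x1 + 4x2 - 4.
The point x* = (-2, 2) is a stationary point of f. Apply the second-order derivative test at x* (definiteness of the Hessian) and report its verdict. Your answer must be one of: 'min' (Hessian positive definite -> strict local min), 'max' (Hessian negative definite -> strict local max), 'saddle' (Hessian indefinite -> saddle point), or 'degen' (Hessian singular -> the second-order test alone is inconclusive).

Compute the Hessian H = grad^2 f:
  H = [[-1, -2], [-2, -4]]
Verify stationarity: grad f(x*) = H x* + g = (0, 0).
Eigenvalues of H: -5, 0.
H has a zero eigenvalue (singular; negative semidefinite but not definite), so H is neither positive definite, negative definite, nor indefinite. The second-order test alone is inconclusive -> degen.
(Indeed, f is constant along the null direction of H through x*, so x* is not a strict local extremum.)

degen


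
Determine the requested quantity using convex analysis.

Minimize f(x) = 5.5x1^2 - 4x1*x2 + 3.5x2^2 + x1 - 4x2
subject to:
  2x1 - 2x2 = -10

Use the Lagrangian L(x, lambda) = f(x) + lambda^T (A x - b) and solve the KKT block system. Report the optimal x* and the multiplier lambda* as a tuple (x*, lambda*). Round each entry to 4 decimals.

Form the Lagrangian:
  L(x, lambda) = (1/2) x^T Q x + c^T x + lambda^T (A x - b)
Stationarity (grad_x L = 0): Q x + c + A^T lambda = 0.
Primal feasibility: A x = b.

This gives the KKT block system:
  [ Q   A^T ] [ x     ]   [-c ]
  [ A    0  ] [ lambda ] = [ b ]

Solving the linear system:
  x*      = (-1.2, 3.8)
  lambda* = (13.7)
  f(x*)   = 60.3

x* = (-1.2, 3.8), lambda* = (13.7)


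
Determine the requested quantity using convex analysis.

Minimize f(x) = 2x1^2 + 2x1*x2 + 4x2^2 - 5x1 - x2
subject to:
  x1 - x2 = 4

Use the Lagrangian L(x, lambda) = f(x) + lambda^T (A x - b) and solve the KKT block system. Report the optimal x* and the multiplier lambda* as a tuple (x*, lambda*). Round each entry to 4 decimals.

Form the Lagrangian:
  L(x, lambda) = (1/2) x^T Q x + c^T x + lambda^T (A x - b)
Stationarity (grad_x L = 0): Q x + c + A^T lambda = 0.
Primal feasibility: A x = b.

This gives the KKT block system:
  [ Q   A^T ] [ x     ]   [-c ]
  [ A    0  ] [ lambda ] = [ b ]

Solving the linear system:
  x*      = (2.875, -1.125)
  lambda* = (-4.25)
  f(x*)   = 1.875

x* = (2.875, -1.125), lambda* = (-4.25)


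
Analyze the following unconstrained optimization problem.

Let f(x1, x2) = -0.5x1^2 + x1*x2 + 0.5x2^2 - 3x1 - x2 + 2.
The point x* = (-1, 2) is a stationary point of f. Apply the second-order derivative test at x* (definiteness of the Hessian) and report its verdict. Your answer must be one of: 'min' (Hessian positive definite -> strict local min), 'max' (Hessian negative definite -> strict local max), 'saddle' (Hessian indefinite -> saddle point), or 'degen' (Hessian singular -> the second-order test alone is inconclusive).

Compute the Hessian H = grad^2 f:
  H = [[-1, 1], [1, 1]]
Verify stationarity: grad f(x*) = H x* + g = (0, 0).
Eigenvalues of H: -1.4142, 1.4142.
Eigenvalues have mixed signs, so H is indefinite -> x* is a saddle point.

saddle


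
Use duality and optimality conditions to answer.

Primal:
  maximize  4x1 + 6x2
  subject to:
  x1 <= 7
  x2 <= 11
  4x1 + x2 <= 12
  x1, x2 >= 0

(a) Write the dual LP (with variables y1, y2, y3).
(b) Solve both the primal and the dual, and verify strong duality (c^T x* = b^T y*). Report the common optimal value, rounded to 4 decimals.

The standard primal-dual pair for 'max c^T x s.t. A x <= b, x >= 0' is:
  Dual:  min b^T y  s.t.  A^T y >= c,  y >= 0.

So the dual LP is:
  minimize  7y1 + 11y2 + 12y3
  subject to:
    y1 + 4y3 >= 4
    y2 + y3 >= 6
    y1, y2, y3 >= 0

Solving the primal: x* = (0.25, 11).
  primal value c^T x* = 67.
Solving the dual: y* = (0, 5, 1).
  dual value b^T y* = 67.
Strong duality: c^T x* = b^T y*. Confirmed.

67


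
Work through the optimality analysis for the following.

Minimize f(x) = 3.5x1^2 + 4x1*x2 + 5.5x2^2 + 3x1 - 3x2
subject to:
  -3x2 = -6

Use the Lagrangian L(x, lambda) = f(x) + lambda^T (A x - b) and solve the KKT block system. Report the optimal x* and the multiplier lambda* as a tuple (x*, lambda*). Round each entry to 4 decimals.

Form the Lagrangian:
  L(x, lambda) = (1/2) x^T Q x + c^T x + lambda^T (A x - b)
Stationarity (grad_x L = 0): Q x + c + A^T lambda = 0.
Primal feasibility: A x = b.

This gives the KKT block system:
  [ Q   A^T ] [ x     ]   [-c ]
  [ A    0  ] [ lambda ] = [ b ]

Solving the linear system:
  x*      = (-1.5714, 2)
  lambda* = (4.2381)
  f(x*)   = 7.3571

x* = (-1.5714, 2), lambda* = (4.2381)


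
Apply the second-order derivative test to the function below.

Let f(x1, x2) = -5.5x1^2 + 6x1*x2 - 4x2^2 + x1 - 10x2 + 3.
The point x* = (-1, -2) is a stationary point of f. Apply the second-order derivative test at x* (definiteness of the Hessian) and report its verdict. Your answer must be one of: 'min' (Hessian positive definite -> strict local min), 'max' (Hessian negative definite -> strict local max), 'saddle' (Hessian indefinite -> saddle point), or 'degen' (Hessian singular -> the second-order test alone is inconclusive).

Compute the Hessian H = grad^2 f:
  H = [[-11, 6], [6, -8]]
Verify stationarity: grad f(x*) = H x* + g = (0, 0).
Eigenvalues of H: -15.6847, -3.3153.
Both eigenvalues < 0, so H is negative definite -> x* is a strict local max.

max


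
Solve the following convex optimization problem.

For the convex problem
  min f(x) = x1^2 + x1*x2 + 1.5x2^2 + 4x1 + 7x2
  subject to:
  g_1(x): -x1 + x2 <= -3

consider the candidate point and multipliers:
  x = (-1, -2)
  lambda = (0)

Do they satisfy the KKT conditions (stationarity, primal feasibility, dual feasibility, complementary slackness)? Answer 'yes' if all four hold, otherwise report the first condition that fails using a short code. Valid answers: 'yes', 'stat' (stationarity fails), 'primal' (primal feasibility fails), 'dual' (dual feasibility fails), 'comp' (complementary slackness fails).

Gradient of f: grad f(x) = Q x + c = (0, 0)
Constraint values g_i(x) = a_i^T x - b_i:
  g_1((-1, -2)) = 2
Stationarity residual: grad f(x) + sum_i lambda_i a_i = (0, 0)
  -> stationarity OK
Primal feasibility (all g_i <= 0): FAILS
Dual feasibility (all lambda_i >= 0): OK
Complementary slackness (lambda_i * g_i(x) = 0 for all i): OK

Verdict: the first failing condition is primal_feasibility -> primal.

primal


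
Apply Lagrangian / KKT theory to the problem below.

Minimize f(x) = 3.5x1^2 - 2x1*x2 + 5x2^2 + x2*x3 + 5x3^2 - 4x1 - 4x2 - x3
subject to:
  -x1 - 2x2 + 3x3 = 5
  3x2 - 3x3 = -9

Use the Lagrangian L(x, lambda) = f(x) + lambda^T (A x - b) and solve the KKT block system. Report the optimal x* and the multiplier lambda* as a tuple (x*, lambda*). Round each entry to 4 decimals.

Form the Lagrangian:
  L(x, lambda) = (1/2) x^T Q x + c^T x + lambda^T (A x - b)
Stationarity (grad_x L = 0): Q x + c + A^T lambda = 0.
Primal feasibility: A x = b.

This gives the KKT block system:
  [ Q   A^T ] [ x     ]   [-c ]
  [ A    0  ] [ lambda ] = [ b ]

Solving the linear system:
  x*      = (2.24, -1.76, 1.24)
  lambda* = (15.2, 18.4133)
  f(x*)   = 43.28

x* = (2.24, -1.76, 1.24), lambda* = (15.2, 18.4133)


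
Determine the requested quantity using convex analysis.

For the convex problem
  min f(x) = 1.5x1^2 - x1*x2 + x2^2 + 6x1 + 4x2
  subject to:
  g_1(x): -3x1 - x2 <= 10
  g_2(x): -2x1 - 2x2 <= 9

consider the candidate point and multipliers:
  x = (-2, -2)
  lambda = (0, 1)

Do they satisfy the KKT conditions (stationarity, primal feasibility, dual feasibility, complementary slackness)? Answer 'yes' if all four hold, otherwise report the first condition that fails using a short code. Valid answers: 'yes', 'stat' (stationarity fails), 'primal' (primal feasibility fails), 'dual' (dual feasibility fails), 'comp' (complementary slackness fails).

Gradient of f: grad f(x) = Q x + c = (2, 2)
Constraint values g_i(x) = a_i^T x - b_i:
  g_1((-2, -2)) = -2
  g_2((-2, -2)) = -1
Stationarity residual: grad f(x) + sum_i lambda_i a_i = (0, 0)
  -> stationarity OK
Primal feasibility (all g_i <= 0): OK
Dual feasibility (all lambda_i >= 0): OK
Complementary slackness (lambda_i * g_i(x) = 0 for all i): FAILS

Verdict: the first failing condition is complementary_slackness -> comp.

comp


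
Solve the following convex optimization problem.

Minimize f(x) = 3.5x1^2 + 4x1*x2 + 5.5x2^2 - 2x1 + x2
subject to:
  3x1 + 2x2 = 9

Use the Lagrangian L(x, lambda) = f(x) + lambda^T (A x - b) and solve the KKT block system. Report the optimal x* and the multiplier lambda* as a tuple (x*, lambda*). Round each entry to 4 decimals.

Form the Lagrangian:
  L(x, lambda) = (1/2) x^T Q x + c^T x + lambda^T (A x - b)
Stationarity (grad_x L = 0): Q x + c + A^T lambda = 0.
Primal feasibility: A x = b.

This gives the KKT block system:
  [ Q   A^T ] [ x     ]   [-c ]
  [ A    0  ] [ lambda ] = [ b ]

Solving the linear system:
  x*      = (3.0253, -0.038)
  lambda* = (-6.3418)
  f(x*)   = 25.4937

x* = (3.0253, -0.038), lambda* = (-6.3418)


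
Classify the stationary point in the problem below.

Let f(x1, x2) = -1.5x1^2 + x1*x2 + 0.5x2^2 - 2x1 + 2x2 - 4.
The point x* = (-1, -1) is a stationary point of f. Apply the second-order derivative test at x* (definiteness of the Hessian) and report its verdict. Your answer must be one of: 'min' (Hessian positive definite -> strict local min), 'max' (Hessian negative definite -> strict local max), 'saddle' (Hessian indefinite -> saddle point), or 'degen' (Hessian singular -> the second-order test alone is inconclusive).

Compute the Hessian H = grad^2 f:
  H = [[-3, 1], [1, 1]]
Verify stationarity: grad f(x*) = H x* + g = (0, 0).
Eigenvalues of H: -3.2361, 1.2361.
Eigenvalues have mixed signs, so H is indefinite -> x* is a saddle point.

saddle


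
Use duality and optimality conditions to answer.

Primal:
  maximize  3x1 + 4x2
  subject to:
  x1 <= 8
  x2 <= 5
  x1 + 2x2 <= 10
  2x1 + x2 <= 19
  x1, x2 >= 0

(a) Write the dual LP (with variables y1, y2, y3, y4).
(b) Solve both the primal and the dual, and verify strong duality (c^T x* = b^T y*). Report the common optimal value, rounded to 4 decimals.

The standard primal-dual pair for 'max c^T x s.t. A x <= b, x >= 0' is:
  Dual:  min b^T y  s.t.  A^T y >= c,  y >= 0.

So the dual LP is:
  minimize  8y1 + 5y2 + 10y3 + 19y4
  subject to:
    y1 + y3 + 2y4 >= 3
    y2 + 2y3 + y4 >= 4
    y1, y2, y3, y4 >= 0

Solving the primal: x* = (8, 1).
  primal value c^T x* = 28.
Solving the dual: y* = (1, 0, 2, 0).
  dual value b^T y* = 28.
Strong duality: c^T x* = b^T y*. Confirmed.

28


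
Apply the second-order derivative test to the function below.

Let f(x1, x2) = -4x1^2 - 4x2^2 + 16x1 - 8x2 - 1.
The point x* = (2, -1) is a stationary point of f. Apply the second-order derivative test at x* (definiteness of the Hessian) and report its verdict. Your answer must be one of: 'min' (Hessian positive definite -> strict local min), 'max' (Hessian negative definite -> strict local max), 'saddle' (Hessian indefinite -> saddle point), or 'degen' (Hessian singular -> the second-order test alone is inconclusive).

Compute the Hessian H = grad^2 f:
  H = [[-8, 0], [0, -8]]
Verify stationarity: grad f(x*) = H x* + g = (0, 0).
Eigenvalues of H: -8, -8.
Both eigenvalues < 0, so H is negative definite -> x* is a strict local max.

max


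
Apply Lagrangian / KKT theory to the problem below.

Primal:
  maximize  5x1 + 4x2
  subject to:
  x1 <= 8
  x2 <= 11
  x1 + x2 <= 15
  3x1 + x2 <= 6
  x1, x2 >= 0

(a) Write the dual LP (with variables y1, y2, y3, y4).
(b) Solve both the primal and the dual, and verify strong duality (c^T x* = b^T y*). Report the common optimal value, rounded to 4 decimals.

The standard primal-dual pair for 'max c^T x s.t. A x <= b, x >= 0' is:
  Dual:  min b^T y  s.t.  A^T y >= c,  y >= 0.

So the dual LP is:
  minimize  8y1 + 11y2 + 15y3 + 6y4
  subject to:
    y1 + y3 + 3y4 >= 5
    y2 + y3 + y4 >= 4
    y1, y2, y3, y4 >= 0

Solving the primal: x* = (0, 6).
  primal value c^T x* = 24.
Solving the dual: y* = (0, 0, 0, 4).
  dual value b^T y* = 24.
Strong duality: c^T x* = b^T y*. Confirmed.

24


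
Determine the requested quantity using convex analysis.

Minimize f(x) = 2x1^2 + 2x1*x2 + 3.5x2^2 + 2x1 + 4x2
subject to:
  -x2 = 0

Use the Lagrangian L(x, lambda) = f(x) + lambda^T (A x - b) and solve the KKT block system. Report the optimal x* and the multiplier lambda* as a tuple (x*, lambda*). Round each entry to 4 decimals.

Form the Lagrangian:
  L(x, lambda) = (1/2) x^T Q x + c^T x + lambda^T (A x - b)
Stationarity (grad_x L = 0): Q x + c + A^T lambda = 0.
Primal feasibility: A x = b.

This gives the KKT block system:
  [ Q   A^T ] [ x     ]   [-c ]
  [ A    0  ] [ lambda ] = [ b ]

Solving the linear system:
  x*      = (-0.5, 0)
  lambda* = (3)
  f(x*)   = -0.5

x* = (-0.5, 0), lambda* = (3)


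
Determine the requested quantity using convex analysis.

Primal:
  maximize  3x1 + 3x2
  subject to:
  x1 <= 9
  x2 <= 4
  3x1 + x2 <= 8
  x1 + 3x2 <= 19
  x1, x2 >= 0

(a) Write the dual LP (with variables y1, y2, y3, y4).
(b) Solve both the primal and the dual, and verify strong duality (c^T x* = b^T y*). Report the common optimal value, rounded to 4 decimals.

The standard primal-dual pair for 'max c^T x s.t. A x <= b, x >= 0' is:
  Dual:  min b^T y  s.t.  A^T y >= c,  y >= 0.

So the dual LP is:
  minimize  9y1 + 4y2 + 8y3 + 19y4
  subject to:
    y1 + 3y3 + y4 >= 3
    y2 + y3 + 3y4 >= 3
    y1, y2, y3, y4 >= 0

Solving the primal: x* = (1.3333, 4).
  primal value c^T x* = 16.
Solving the dual: y* = (0, 2, 1, 0).
  dual value b^T y* = 16.
Strong duality: c^T x* = b^T y*. Confirmed.

16


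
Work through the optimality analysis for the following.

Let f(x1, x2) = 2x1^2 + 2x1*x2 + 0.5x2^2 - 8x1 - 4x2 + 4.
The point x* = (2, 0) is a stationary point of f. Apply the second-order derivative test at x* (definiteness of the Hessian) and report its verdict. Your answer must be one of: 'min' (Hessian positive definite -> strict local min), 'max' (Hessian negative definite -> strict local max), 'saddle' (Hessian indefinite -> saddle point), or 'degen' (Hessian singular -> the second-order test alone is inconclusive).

Compute the Hessian H = grad^2 f:
  H = [[4, 2], [2, 1]]
Verify stationarity: grad f(x*) = H x* + g = (0, 0).
Eigenvalues of H: 0, 5.
H has a zero eigenvalue (singular; positive semidefinite but not definite), so H is neither positive definite, negative definite, nor indefinite. The second-order test alone is inconclusive -> degen.
(Indeed, f is constant along the null direction of H through x*, so x* is not a strict local extremum.)

degen


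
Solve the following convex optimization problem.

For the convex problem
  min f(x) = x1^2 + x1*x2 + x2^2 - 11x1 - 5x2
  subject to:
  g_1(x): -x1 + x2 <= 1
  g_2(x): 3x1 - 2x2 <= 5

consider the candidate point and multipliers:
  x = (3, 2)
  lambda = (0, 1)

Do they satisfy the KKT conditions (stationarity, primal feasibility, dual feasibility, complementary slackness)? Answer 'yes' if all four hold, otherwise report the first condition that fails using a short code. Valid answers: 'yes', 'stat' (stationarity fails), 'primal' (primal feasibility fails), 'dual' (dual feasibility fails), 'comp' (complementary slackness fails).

Gradient of f: grad f(x) = Q x + c = (-3, 2)
Constraint values g_i(x) = a_i^T x - b_i:
  g_1((3, 2)) = -2
  g_2((3, 2)) = 0
Stationarity residual: grad f(x) + sum_i lambda_i a_i = (0, 0)
  -> stationarity OK
Primal feasibility (all g_i <= 0): OK
Dual feasibility (all lambda_i >= 0): OK
Complementary slackness (lambda_i * g_i(x) = 0 for all i): OK

Verdict: yes, KKT holds.

yes


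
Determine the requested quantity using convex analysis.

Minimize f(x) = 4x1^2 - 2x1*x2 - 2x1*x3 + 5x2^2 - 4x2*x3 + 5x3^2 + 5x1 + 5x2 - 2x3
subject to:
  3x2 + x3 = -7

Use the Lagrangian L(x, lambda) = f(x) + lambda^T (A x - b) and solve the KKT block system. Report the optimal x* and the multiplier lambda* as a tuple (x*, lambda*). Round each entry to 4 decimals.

Form the Lagrangian:
  L(x, lambda) = (1/2) x^T Q x + c^T x + lambda^T (A x - b)
Stationarity (grad_x L = 0): Q x + c + A^T lambda = 0.
Primal feasibility: A x = b.

This gives the KKT block system:
  [ Q   A^T ] [ x     ]   [-c ]
  [ A    0  ] [ lambda ] = [ b ]

Solving the linear system:
  x*      = (-1.3934, -1.9631, -1.1107)
  lambda* = (2.4672)
  f(x*)   = 1.3545

x* = (-1.3934, -1.9631, -1.1107), lambda* = (2.4672)


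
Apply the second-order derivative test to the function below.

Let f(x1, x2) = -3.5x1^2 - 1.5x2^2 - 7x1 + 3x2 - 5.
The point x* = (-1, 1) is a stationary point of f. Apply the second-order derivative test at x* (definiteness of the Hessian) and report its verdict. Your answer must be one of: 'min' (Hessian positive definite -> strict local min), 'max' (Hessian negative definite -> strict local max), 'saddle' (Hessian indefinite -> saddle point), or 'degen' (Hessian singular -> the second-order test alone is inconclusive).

Compute the Hessian H = grad^2 f:
  H = [[-7, 0], [0, -3]]
Verify stationarity: grad f(x*) = H x* + g = (0, 0).
Eigenvalues of H: -7, -3.
Both eigenvalues < 0, so H is negative definite -> x* is a strict local max.

max


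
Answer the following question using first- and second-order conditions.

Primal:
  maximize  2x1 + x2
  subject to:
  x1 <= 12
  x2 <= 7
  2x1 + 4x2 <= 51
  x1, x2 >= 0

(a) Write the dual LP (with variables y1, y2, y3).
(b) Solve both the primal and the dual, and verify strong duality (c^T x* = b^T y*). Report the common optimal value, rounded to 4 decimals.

The standard primal-dual pair for 'max c^T x s.t. A x <= b, x >= 0' is:
  Dual:  min b^T y  s.t.  A^T y >= c,  y >= 0.

So the dual LP is:
  minimize  12y1 + 7y2 + 51y3
  subject to:
    y1 + 2y3 >= 2
    y2 + 4y3 >= 1
    y1, y2, y3 >= 0

Solving the primal: x* = (12, 6.75).
  primal value c^T x* = 30.75.
Solving the dual: y* = (1.5, 0, 0.25).
  dual value b^T y* = 30.75.
Strong duality: c^T x* = b^T y*. Confirmed.

30.75


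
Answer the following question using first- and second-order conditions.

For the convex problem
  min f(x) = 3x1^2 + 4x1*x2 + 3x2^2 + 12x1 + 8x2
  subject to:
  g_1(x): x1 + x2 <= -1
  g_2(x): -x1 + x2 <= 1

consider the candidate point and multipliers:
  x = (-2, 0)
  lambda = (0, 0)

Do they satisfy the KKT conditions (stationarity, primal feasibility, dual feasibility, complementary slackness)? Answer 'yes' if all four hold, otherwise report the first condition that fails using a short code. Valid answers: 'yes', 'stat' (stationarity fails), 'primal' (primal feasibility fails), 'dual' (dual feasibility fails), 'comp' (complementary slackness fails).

Gradient of f: grad f(x) = Q x + c = (0, 0)
Constraint values g_i(x) = a_i^T x - b_i:
  g_1((-2, 0)) = -1
  g_2((-2, 0)) = 1
Stationarity residual: grad f(x) + sum_i lambda_i a_i = (0, 0)
  -> stationarity OK
Primal feasibility (all g_i <= 0): FAILS
Dual feasibility (all lambda_i >= 0): OK
Complementary slackness (lambda_i * g_i(x) = 0 for all i): OK

Verdict: the first failing condition is primal_feasibility -> primal.

primal


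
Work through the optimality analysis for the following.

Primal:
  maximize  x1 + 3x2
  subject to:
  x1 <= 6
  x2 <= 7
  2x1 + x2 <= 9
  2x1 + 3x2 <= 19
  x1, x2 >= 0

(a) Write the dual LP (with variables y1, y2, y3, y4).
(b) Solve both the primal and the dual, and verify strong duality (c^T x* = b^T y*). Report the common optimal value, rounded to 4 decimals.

The standard primal-dual pair for 'max c^T x s.t. A x <= b, x >= 0' is:
  Dual:  min b^T y  s.t.  A^T y >= c,  y >= 0.

So the dual LP is:
  minimize  6y1 + 7y2 + 9y3 + 19y4
  subject to:
    y1 + 2y3 + 2y4 >= 1
    y2 + y3 + 3y4 >= 3
    y1, y2, y3, y4 >= 0

Solving the primal: x* = (0, 6.3333).
  primal value c^T x* = 19.
Solving the dual: y* = (0, 0, 0, 1).
  dual value b^T y* = 19.
Strong duality: c^T x* = b^T y*. Confirmed.

19


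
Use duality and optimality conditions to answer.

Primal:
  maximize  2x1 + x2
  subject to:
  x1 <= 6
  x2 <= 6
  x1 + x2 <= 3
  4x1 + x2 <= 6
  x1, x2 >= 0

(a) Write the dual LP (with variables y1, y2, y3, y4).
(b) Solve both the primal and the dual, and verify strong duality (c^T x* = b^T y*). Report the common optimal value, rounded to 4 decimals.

The standard primal-dual pair for 'max c^T x s.t. A x <= b, x >= 0' is:
  Dual:  min b^T y  s.t.  A^T y >= c,  y >= 0.

So the dual LP is:
  minimize  6y1 + 6y2 + 3y3 + 6y4
  subject to:
    y1 + y3 + 4y4 >= 2
    y2 + y3 + y4 >= 1
    y1, y2, y3, y4 >= 0

Solving the primal: x* = (1, 2).
  primal value c^T x* = 4.
Solving the dual: y* = (0, 0, 0.6667, 0.3333).
  dual value b^T y* = 4.
Strong duality: c^T x* = b^T y*. Confirmed.

4


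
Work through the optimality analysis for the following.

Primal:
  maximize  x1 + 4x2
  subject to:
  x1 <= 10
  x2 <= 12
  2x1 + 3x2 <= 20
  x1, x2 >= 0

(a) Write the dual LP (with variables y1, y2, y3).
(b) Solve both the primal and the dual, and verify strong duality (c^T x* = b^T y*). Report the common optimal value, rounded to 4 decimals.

The standard primal-dual pair for 'max c^T x s.t. A x <= b, x >= 0' is:
  Dual:  min b^T y  s.t.  A^T y >= c,  y >= 0.

So the dual LP is:
  minimize  10y1 + 12y2 + 20y3
  subject to:
    y1 + 2y3 >= 1
    y2 + 3y3 >= 4
    y1, y2, y3 >= 0

Solving the primal: x* = (0, 6.6667).
  primal value c^T x* = 26.6667.
Solving the dual: y* = (0, 0, 1.3333).
  dual value b^T y* = 26.6667.
Strong duality: c^T x* = b^T y*. Confirmed.

26.6667


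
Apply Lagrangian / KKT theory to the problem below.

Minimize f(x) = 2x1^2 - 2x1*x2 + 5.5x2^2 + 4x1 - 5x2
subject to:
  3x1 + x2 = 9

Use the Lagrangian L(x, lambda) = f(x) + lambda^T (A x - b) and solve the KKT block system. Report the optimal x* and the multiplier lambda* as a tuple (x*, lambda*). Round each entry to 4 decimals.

Form the Lagrangian:
  L(x, lambda) = (1/2) x^T Q x + c^T x + lambda^T (A x - b)
Stationarity (grad_x L = 0): Q x + c + A^T lambda = 0.
Primal feasibility: A x = b.

This gives the KKT block system:
  [ Q   A^T ] [ x     ]   [-c ]
  [ A    0  ] [ lambda ] = [ b ]

Solving the linear system:
  x*      = (2.5739, 1.2783)
  lambda* = (-3.913)
  f(x*)   = 19.5609

x* = (2.5739, 1.2783), lambda* = (-3.913)


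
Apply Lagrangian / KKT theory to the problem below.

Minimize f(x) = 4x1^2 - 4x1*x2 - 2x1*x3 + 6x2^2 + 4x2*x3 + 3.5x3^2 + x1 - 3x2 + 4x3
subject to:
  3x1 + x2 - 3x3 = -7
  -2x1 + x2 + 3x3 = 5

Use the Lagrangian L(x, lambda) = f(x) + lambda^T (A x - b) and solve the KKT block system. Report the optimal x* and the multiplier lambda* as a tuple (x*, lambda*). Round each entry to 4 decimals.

Form the Lagrangian:
  L(x, lambda) = (1/2) x^T Q x + c^T x + lambda^T (A x - b)
Stationarity (grad_x L = 0): Q x + c + A^T lambda = 0.
Primal feasibility: A x = b.

This gives the KKT block system:
  [ Q   A^T ] [ x     ]   [-c ]
  [ A    0  ] [ lambda ] = [ b ]

Solving the linear system:
  x*      = (-1.2253, -0.3874, 0.9789)
  lambda* = (1.3747, -2.5432)
  f(x*)   = 13.0958

x* = (-1.2253, -0.3874, 0.9789), lambda* = (1.3747, -2.5432)


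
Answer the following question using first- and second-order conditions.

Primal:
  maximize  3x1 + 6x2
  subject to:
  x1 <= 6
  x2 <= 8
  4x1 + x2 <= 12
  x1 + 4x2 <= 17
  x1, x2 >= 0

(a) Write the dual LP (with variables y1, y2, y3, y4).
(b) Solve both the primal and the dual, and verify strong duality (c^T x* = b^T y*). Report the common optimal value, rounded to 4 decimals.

The standard primal-dual pair for 'max c^T x s.t. A x <= b, x >= 0' is:
  Dual:  min b^T y  s.t.  A^T y >= c,  y >= 0.

So the dual LP is:
  minimize  6y1 + 8y2 + 12y3 + 17y4
  subject to:
    y1 + 4y3 + y4 >= 3
    y2 + y3 + 4y4 >= 6
    y1, y2, y3, y4 >= 0

Solving the primal: x* = (2.0667, 3.7333).
  primal value c^T x* = 28.6.
Solving the dual: y* = (0, 0, 0.4, 1.4).
  dual value b^T y* = 28.6.
Strong duality: c^T x* = b^T y*. Confirmed.

28.6


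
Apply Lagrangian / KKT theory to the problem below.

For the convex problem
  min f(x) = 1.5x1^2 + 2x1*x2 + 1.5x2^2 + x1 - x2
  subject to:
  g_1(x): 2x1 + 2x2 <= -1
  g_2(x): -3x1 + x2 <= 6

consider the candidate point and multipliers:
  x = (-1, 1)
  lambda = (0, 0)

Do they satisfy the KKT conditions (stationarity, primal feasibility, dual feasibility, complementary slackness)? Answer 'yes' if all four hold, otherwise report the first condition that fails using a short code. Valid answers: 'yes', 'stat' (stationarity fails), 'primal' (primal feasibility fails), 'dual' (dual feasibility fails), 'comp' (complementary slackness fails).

Gradient of f: grad f(x) = Q x + c = (0, 0)
Constraint values g_i(x) = a_i^T x - b_i:
  g_1((-1, 1)) = 1
  g_2((-1, 1)) = -2
Stationarity residual: grad f(x) + sum_i lambda_i a_i = (0, 0)
  -> stationarity OK
Primal feasibility (all g_i <= 0): FAILS
Dual feasibility (all lambda_i >= 0): OK
Complementary slackness (lambda_i * g_i(x) = 0 for all i): OK

Verdict: the first failing condition is primal_feasibility -> primal.

primal


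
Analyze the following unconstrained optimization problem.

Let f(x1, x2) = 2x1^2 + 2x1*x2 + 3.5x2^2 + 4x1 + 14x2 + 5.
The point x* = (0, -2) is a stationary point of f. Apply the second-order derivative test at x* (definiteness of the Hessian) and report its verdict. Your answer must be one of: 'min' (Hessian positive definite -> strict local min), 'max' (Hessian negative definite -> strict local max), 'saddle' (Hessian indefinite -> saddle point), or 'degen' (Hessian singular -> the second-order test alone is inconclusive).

Compute the Hessian H = grad^2 f:
  H = [[4, 2], [2, 7]]
Verify stationarity: grad f(x*) = H x* + g = (0, 0).
Eigenvalues of H: 3, 8.
Both eigenvalues > 0, so H is positive definite -> x* is a strict local min.

min


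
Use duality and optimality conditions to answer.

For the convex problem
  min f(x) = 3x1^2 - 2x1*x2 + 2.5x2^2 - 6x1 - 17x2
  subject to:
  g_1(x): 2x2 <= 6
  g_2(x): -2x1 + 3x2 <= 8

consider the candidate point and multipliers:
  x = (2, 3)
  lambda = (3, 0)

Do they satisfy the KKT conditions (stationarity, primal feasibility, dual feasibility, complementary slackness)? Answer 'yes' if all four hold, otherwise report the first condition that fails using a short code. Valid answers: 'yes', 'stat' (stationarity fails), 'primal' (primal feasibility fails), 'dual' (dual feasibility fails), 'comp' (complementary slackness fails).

Gradient of f: grad f(x) = Q x + c = (0, -6)
Constraint values g_i(x) = a_i^T x - b_i:
  g_1((2, 3)) = 0
  g_2((2, 3)) = -3
Stationarity residual: grad f(x) + sum_i lambda_i a_i = (0, 0)
  -> stationarity OK
Primal feasibility (all g_i <= 0): OK
Dual feasibility (all lambda_i >= 0): OK
Complementary slackness (lambda_i * g_i(x) = 0 for all i): OK

Verdict: yes, KKT holds.

yes
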